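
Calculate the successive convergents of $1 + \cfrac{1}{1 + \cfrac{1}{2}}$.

1/1, 2/1, 5/3

Using the convergent recurrence p_i = a_i*p_{i-1} + p_{i-2}, q_i = a_i*q_{i-1} + q_{i-2} with p_{-2}=0, p_{-1}=1, q_{-2}=1, q_{-1}=0:
  i=0: a_0=1, p_0 = 1*1 + 0 = 1, q_0 = 1*0 + 1 = 1.
  i=1: a_1=1, p_1 = 1*1 + 1 = 2, q_1 = 1*1 + 0 = 1.
  i=2: a_2=2, p_2 = 2*2 + 1 = 5, q_2 = 2*1 + 1 = 3.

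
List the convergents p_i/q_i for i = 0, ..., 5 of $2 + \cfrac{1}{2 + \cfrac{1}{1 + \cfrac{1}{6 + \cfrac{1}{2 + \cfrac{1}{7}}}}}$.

2/1, 5/2, 7/3, 47/20, 101/43, 754/321

Using the convergent recurrence p_i = a_i*p_{i-1} + p_{i-2}, q_i = a_i*q_{i-1} + q_{i-2} with p_{-2}=0, p_{-1}=1, q_{-2}=1, q_{-1}=0:
  i=0: a_0=2, p_0 = 2*1 + 0 = 2, q_0 = 2*0 + 1 = 1.
  i=1: a_1=2, p_1 = 2*2 + 1 = 5, q_1 = 2*1 + 0 = 2.
  i=2: a_2=1, p_2 = 1*5 + 2 = 7, q_2 = 1*2 + 1 = 3.
  i=3: a_3=6, p_3 = 6*7 + 5 = 47, q_3 = 6*3 + 2 = 20.
  i=4: a_4=2, p_4 = 2*47 + 7 = 101, q_4 = 2*20 + 3 = 43.
  i=5: a_5=7, p_5 = 7*101 + 47 = 754, q_5 = 7*43 + 20 = 321.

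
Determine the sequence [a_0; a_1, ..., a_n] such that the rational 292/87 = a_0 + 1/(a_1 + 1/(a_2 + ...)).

Run the Euclidean algorithm on 292 and 87; the successive quotients are the partial quotients a_0, a_1, ... (each step inverts the fractional part left over by the previous one):
  292 = 3*87 + 31, so a_0 = 3.
  87 = 2*31 + 25, so a_1 = 2.
  31 = 1*25 + 6, so a_2 = 1.
  25 = 4*6 + 1, so a_3 = 4.
  6 = 6*1 + 0, so a_4 = 6.
The remainder reaches 0 after 5 divisions, so the expansion has 5 partial quotients, read off in order.

[3; 2, 1, 4, 6]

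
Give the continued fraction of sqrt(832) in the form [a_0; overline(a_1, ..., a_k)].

[28; overline(1, 5, 2, 2, 1, 13, 1, 2, 2, 5, 1, 56)]

Write x_i = (sqrt(832) + m_i)/d_i with (m_0, d_0) = (0, 1). a_0 = floor(sqrt(832)) = 28, since 28^2 = 784 <= 832 < 841 = 29^2.
Iterate m_{i+1} = d_i*a_i - m_i, d_{i+1} = (832 - m_{i+1}^2)/d_i, a_{i+1} = floor((a_0 + m_{i+1})/d_{i+1}):
  m_1 = 1*28 - 0 = 28, d_1 = (832 - 28^2)/1 = 48/1 = 48, a_1 = floor((28 + 28)/48) = 1.
  m_2 = 48*1 - 28 = 20, d_2 = (832 - 20^2)/48 = 432/48 = 9, a_2 = floor((28 + 20)/9) = 5.
  m_3 = 9*5 - 20 = 25, d_3 = (832 - 25^2)/9 = 207/9 = 23, a_3 = floor((28 + 25)/23) = 2.
  m_4 = 23*2 - 25 = 21, d_4 = (832 - 21^2)/23 = 391/23 = 17, a_4 = floor((28 + 21)/17) = 2.
  m_5 = 17*2 - 21 = 13, d_5 = (832 - 13^2)/17 = 663/17 = 39, a_5 = floor((28 + 13)/39) = 1.
  m_6 = 39*1 - 13 = 26, d_6 = (832 - 26^2)/39 = 156/39 = 4, a_6 = floor((28 + 26)/4) = 13.
  m_7 = 4*13 - 26 = 26, d_7 = (832 - 26^2)/4 = 156/4 = 39, a_7 = floor((28 + 26)/39) = 1.
  m_8 = 39*1 - 26 = 13, d_8 = (832 - 13^2)/39 = 663/39 = 17, a_8 = floor((28 + 13)/17) = 2.
  m_9 = 17*2 - 13 = 21, d_9 = (832 - 21^2)/17 = 391/17 = 23, a_9 = floor((28 + 21)/23) = 2.
  m_10 = 23*2 - 21 = 25, d_10 = (832 - 25^2)/23 = 207/23 = 9, a_10 = floor((28 + 25)/9) = 5.
  m_11 = 9*5 - 25 = 20, d_11 = (832 - 20^2)/9 = 432/9 = 48, a_11 = floor((28 + 20)/48) = 1.
  m_12 = 48*1 - 20 = 28, d_12 = (832 - 28^2)/48 = 48/48 = 1, a_12 = floor((28 + 28)/1) = 56.
  m_13 = 1*56 - 28 = 28, d_13 = (832 - 28^2)/1 = 48/1 = 48: (m_13, d_13) = (m_1, d_1) = (28, 48), so from here the quotients repeat a_1, ..., a_12; the period length is 12.
Hence the expansion of sqrt(832) is a_0 = 28 followed by the repeating block 1, 5, 2, 2, 1, 13, 1, 2, 2, 5, 1, 56 (period 12).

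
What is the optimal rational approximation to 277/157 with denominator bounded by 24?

30/17

Expand x = 277/157 as a continued fraction with the Euclidean algorithm:
  277 = 1*157 + 120, so a_0 = 1.
  157 = 1*120 + 37, so a_1 = 1.
  120 = 3*37 + 9, so a_2 = 3.
  37 = 4*9 + 1, so a_3 = 4.
  9 = 9*1 + 0, so a_4 = 9.
so x = [1; 1, 3, 4, 9].
Convergents (p_i = a_i*p_{i-1} + p_{i-2}, q_i = a_i*q_{i-1} + q_{i-2} with p_{-2}=0, p_{-1}=1, q_{-2}=1, q_{-1}=0), until the denominator exceeds 24:
  i=0: a_0=1, p_0 = 1*1 + 0 = 1, q_0 = 1*0 + 1 = 1.
  i=1: a_1=1, p_1 = 1*1 + 1 = 2, q_1 = 1*1 + 0 = 1.
  i=2: a_2=3, p_2 = 3*2 + 1 = 7, q_2 = 3*1 + 1 = 4.
  i=3: a_3=4, p_3 = 4*7 + 2 = 30, q_3 = 4*4 + 1 = 17.
  i=4: a_4=9, p_4 = 9*30 + 7 = 277, q_4 = 9*17 + 4 = 157.
q_4 = 157 > 24, so the last convergent with denominator <= 24 is p_3/q_3 = 30/17.
The closest fraction with denominator <= 24 is either p_3/q_3 or the intermediate fraction (k*p_3 + p_2)/(k*q_3 + q_2) with the largest k >= 1 whose denominator stays <= 24; these approach x as k grows, and every other convergent or intermediate fraction in range is farther away.
Largest k: floor((24 - q_2)/q_3) = floor((24 - 4)/17) = 1.
That gives (1*30 + 7)/(1*17 + 4) = 37/21.
Compare the errors: |x - 30/17| = |277*17 - 30*157|/(157*17) = 1/2669, and |x - 37/21| = |277*21 - 37*157|/(157*21) = 8/3297.
Cross-multiplying, 1*3297 = 3297 < 21352 = 8*2669, so 1/2669 is smaller: the convergent 30/17 is closer to x than 37/21.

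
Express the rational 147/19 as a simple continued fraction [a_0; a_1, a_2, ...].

Run the Euclidean algorithm on 147 and 19; the successive quotients are the partial quotients a_0, a_1, ... (each step inverts the fractional part left over by the previous one):
  147 = 7*19 + 14, so a_0 = 7.
  19 = 1*14 + 5, so a_1 = 1.
  14 = 2*5 + 4, so a_2 = 2.
  5 = 1*4 + 1, so a_3 = 1.
  4 = 4*1 + 0, so a_4 = 4.
The remainder reaches 0 after 5 divisions, so the expansion has 5 partial quotients, read off in order.

[7; 1, 2, 1, 4]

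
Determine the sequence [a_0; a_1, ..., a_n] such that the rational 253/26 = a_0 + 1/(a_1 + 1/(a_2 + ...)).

[9; 1, 2, 1, 2, 2]

Run the Euclidean algorithm on 253 and 26; the successive quotients are the partial quotients a_0, a_1, ... (each step inverts the fractional part left over by the previous one):
  253 = 9*26 + 19, so a_0 = 9.
  26 = 1*19 + 7, so a_1 = 1.
  19 = 2*7 + 5, so a_2 = 2.
  7 = 1*5 + 2, so a_3 = 1.
  5 = 2*2 + 1, so a_4 = 2.
  2 = 2*1 + 0, so a_5 = 2.
The remainder reaches 0 after 6 divisions, so the expansion has 6 partial quotients, read off in order.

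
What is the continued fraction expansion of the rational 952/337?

Run the Euclidean algorithm on 952 and 337; the successive quotients are the partial quotients a_0, a_1, ... (each step inverts the fractional part left over by the previous one):
  952 = 2*337 + 278, so a_0 = 2.
  337 = 1*278 + 59, so a_1 = 1.
  278 = 4*59 + 42, so a_2 = 4.
  59 = 1*42 + 17, so a_3 = 1.
  42 = 2*17 + 8, so a_4 = 2.
  17 = 2*8 + 1, so a_5 = 2.
  8 = 8*1 + 0, so a_6 = 8.
The remainder reaches 0 after 7 divisions, so the expansion has 7 partial quotients, read off in order.

[2; 1, 4, 1, 2, 2, 8]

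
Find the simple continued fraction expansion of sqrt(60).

[7; (1, 2, 1, 14)]

Write x_i = (sqrt(60) + m_i)/d_i with (m_0, d_0) = (0, 1). a_0 = floor(sqrt(60)) = 7, since 7^2 = 49 <= 60 < 64 = 8^2.
Iterate m_{i+1} = d_i*a_i - m_i, d_{i+1} = (60 - m_{i+1}^2)/d_i, a_{i+1} = floor((a_0 + m_{i+1})/d_{i+1}):
  m_1 = 1*7 - 0 = 7, d_1 = (60 - 7^2)/1 = 11/1 = 11, a_1 = floor((7 + 7)/11) = 1.
  m_2 = 11*1 - 7 = 4, d_2 = (60 - 4^2)/11 = 44/11 = 4, a_2 = floor((7 + 4)/4) = 2.
  m_3 = 4*2 - 4 = 4, d_3 = (60 - 4^2)/4 = 44/4 = 11, a_3 = floor((7 + 4)/11) = 1.
  m_4 = 11*1 - 4 = 7, d_4 = (60 - 7^2)/11 = 11/11 = 1, a_4 = floor((7 + 7)/1) = 14.
  m_5 = 1*14 - 7 = 7, d_5 = (60 - 7^2)/1 = 11/1 = 11: (m_5, d_5) = (m_1, d_1) = (7, 11), so from here the quotients repeat a_1, ..., a_4; the period length is 4.
Hence the expansion of sqrt(60) is a_0 = 7 followed by the repeating block 1, 2, 1, 14 (period 4).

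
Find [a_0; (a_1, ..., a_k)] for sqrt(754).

Write x_i = (sqrt(754) + m_i)/d_i with (m_0, d_0) = (0, 1). a_0 = floor(sqrt(754)) = 27, since 27^2 = 729 <= 754 < 784 = 28^2.
Iterate m_{i+1} = d_i*a_i - m_i, d_{i+1} = (754 - m_{i+1}^2)/d_i, a_{i+1} = floor((a_0 + m_{i+1})/d_{i+1}):
  m_1 = 1*27 - 0 = 27, d_1 = (754 - 27^2)/1 = 25/1 = 25, a_1 = floor((27 + 27)/25) = 2.
  m_2 = 25*2 - 27 = 23, d_2 = (754 - 23^2)/25 = 225/25 = 9, a_2 = floor((27 + 23)/9) = 5.
  m_3 = 9*5 - 23 = 22, d_3 = (754 - 22^2)/9 = 270/9 = 30, a_3 = floor((27 + 22)/30) = 1.
  m_4 = 30*1 - 22 = 8, d_4 = (754 - 8^2)/30 = 690/30 = 23, a_4 = floor((27 + 8)/23) = 1.
  m_5 = 23*1 - 8 = 15, d_5 = (754 - 15^2)/23 = 529/23 = 23, a_5 = floor((27 + 15)/23) = 1.
  m_6 = 23*1 - 15 = 8, d_6 = (754 - 8^2)/23 = 690/23 = 30, a_6 = floor((27 + 8)/30) = 1.
  m_7 = 30*1 - 8 = 22, d_7 = (754 - 22^2)/30 = 270/30 = 9, a_7 = floor((27 + 22)/9) = 5.
  m_8 = 9*5 - 22 = 23, d_8 = (754 - 23^2)/9 = 225/9 = 25, a_8 = floor((27 + 23)/25) = 2.
  m_9 = 25*2 - 23 = 27, d_9 = (754 - 27^2)/25 = 25/25 = 1, a_9 = floor((27 + 27)/1) = 54.
  m_10 = 1*54 - 27 = 27, d_10 = (754 - 27^2)/1 = 25/1 = 25: (m_10, d_10) = (m_1, d_1) = (27, 25), so from here the quotients repeat a_1, ..., a_9; the period length is 9.
Hence the expansion of sqrt(754) is a_0 = 27 followed by the repeating block 2, 5, 1, 1, 1, 1, 5, 2, 54 (period 9).

[27; (2, 5, 1, 1, 1, 1, 5, 2, 54)]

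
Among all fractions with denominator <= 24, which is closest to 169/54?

Expand x = 169/54 as a continued fraction with the Euclidean algorithm:
  169 = 3*54 + 7, so a_0 = 3.
  54 = 7*7 + 5, so a_1 = 7.
  7 = 1*5 + 2, so a_2 = 1.
  5 = 2*2 + 1, so a_3 = 2.
  2 = 2*1 + 0, so a_4 = 2.
so x = [3; 7, 1, 2, 2].
Convergents (p_i = a_i*p_{i-1} + p_{i-2}, q_i = a_i*q_{i-1} + q_{i-2} with p_{-2}=0, p_{-1}=1, q_{-2}=1, q_{-1}=0), until the denominator exceeds 24:
  i=0: a_0=3, p_0 = 3*1 + 0 = 3, q_0 = 3*0 + 1 = 1.
  i=1: a_1=7, p_1 = 7*3 + 1 = 22, q_1 = 7*1 + 0 = 7.
  i=2: a_2=1, p_2 = 1*22 + 3 = 25, q_2 = 1*7 + 1 = 8.
  i=3: a_3=2, p_3 = 2*25 + 22 = 72, q_3 = 2*8 + 7 = 23.
  i=4: a_4=2, p_4 = 2*72 + 25 = 169, q_4 = 2*23 + 8 = 54.
q_4 = 54 > 24, so the last convergent with denominator <= 24 is p_3/q_3 = 72/23.
The closest fraction with denominator <= 24 is either p_3/q_3 or the intermediate fraction (k*p_3 + p_2)/(k*q_3 + q_2) with the largest k >= 1 whose denominator stays <= 24; these approach x as k grows, and every other convergent or intermediate fraction in range is farther away.
Largest k: floor((24 - q_2)/q_3) = floor((24 - 8)/23) = 0.
Since k = 0, no intermediate fraction beyond p_3/q_3 has denominator <= 24, so the convergent 72/23 is the closest (its error is |169*23 - 72*54|/(54*23) = 1/1242).

72/23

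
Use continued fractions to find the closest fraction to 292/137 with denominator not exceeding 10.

17/8

Expand x = 292/137 as a continued fraction with the Euclidean algorithm:
  292 = 2*137 + 18, so a_0 = 2.
  137 = 7*18 + 11, so a_1 = 7.
  18 = 1*11 + 7, so a_2 = 1.
  11 = 1*7 + 4, so a_3 = 1.
  7 = 1*4 + 3, so a_4 = 1.
  4 = 1*3 + 1, so a_5 = 1.
  3 = 3*1 + 0, so a_6 = 3.
so x = [2; 7, 1, 1, 1, 1, 3].
Convergents (p_i = a_i*p_{i-1} + p_{i-2}, q_i = a_i*q_{i-1} + q_{i-2} with p_{-2}=0, p_{-1}=1, q_{-2}=1, q_{-1}=0), until the denominator exceeds 10:
  i=0: a_0=2, p_0 = 2*1 + 0 = 2, q_0 = 2*0 + 1 = 1.
  i=1: a_1=7, p_1 = 7*2 + 1 = 15, q_1 = 7*1 + 0 = 7.
  i=2: a_2=1, p_2 = 1*15 + 2 = 17, q_2 = 1*7 + 1 = 8.
  i=3: a_3=1, p_3 = 1*17 + 15 = 32, q_3 = 1*8 + 7 = 15.
q_3 = 15 > 10, so the last convergent with denominator <= 10 is p_2/q_2 = 17/8.
The closest fraction with denominator <= 10 is either p_2/q_2 or the intermediate fraction (k*p_2 + p_1)/(k*q_2 + q_1) with the largest k >= 1 whose denominator stays <= 10; these approach x as k grows, and every other convergent or intermediate fraction in range is farther away.
Largest k: floor((10 - q_1)/q_2) = floor((10 - 7)/8) = 0.
Since k = 0, no intermediate fraction beyond p_2/q_2 has denominator <= 10, so the convergent 17/8 is the closest (its error is |292*8 - 17*137|/(137*8) = 7/1096).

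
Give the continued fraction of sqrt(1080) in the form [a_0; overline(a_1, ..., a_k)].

Write x_i = (sqrt(1080) + m_i)/d_i with (m_0, d_0) = (0, 1). a_0 = floor(sqrt(1080)) = 32, since 32^2 = 1024 <= 1080 < 1089 = 33^2.
Iterate m_{i+1} = d_i*a_i - m_i, d_{i+1} = (1080 - m_{i+1}^2)/d_i, a_{i+1} = floor((a_0 + m_{i+1})/d_{i+1}):
  m_1 = 1*32 - 0 = 32, d_1 = (1080 - 32^2)/1 = 56/1 = 56, a_1 = floor((32 + 32)/56) = 1.
  m_2 = 56*1 - 32 = 24, d_2 = (1080 - 24^2)/56 = 504/56 = 9, a_2 = floor((32 + 24)/9) = 6.
  m_3 = 9*6 - 24 = 30, d_3 = (1080 - 30^2)/9 = 180/9 = 20, a_3 = floor((32 + 30)/20) = 3.
  m_4 = 20*3 - 30 = 30, d_4 = (1080 - 30^2)/20 = 180/20 = 9, a_4 = floor((32 + 30)/9) = 6.
  m_5 = 9*6 - 30 = 24, d_5 = (1080 - 24^2)/9 = 504/9 = 56, a_5 = floor((32 + 24)/56) = 1.
  m_6 = 56*1 - 24 = 32, d_6 = (1080 - 32^2)/56 = 56/56 = 1, a_6 = floor((32 + 32)/1) = 64.
  m_7 = 1*64 - 32 = 32, d_7 = (1080 - 32^2)/1 = 56/1 = 56: (m_7, d_7) = (m_1, d_1) = (32, 56), so from here the quotients repeat a_1, ..., a_6; the period length is 6.
Hence the expansion of sqrt(1080) is a_0 = 32 followed by the repeating block 1, 6, 3, 6, 1, 64 (period 6).

[32; overline(1, 6, 3, 6, 1, 64)]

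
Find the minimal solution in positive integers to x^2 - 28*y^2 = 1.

(x, y) = (127, 24)

First expand sqrt(28) as a continued fraction. With x_i = (sqrt(28) + m_i)/d_i and (m_0, d_0) = (0, 1): a_0 = floor(sqrt(28)) = 5, since 5^2 = 25 <= 28 < 36 = 6^2.
Iterate m_{i+1} = d_i*a_i - m_i, d_{i+1} = (28 - m_{i+1}^2)/d_i, a_{i+1} = floor((a_0 + m_{i+1})/d_{i+1}):
  m_1 = 1*5 - 0 = 5, d_1 = (28 - 5^2)/1 = 3/1 = 3, a_1 = floor((5 + 5)/3) = 3.
  m_2 = 3*3 - 5 = 4, d_2 = (28 - 4^2)/3 = 12/3 = 4, a_2 = floor((5 + 4)/4) = 2.
  m_3 = 4*2 - 4 = 4, d_3 = (28 - 4^2)/4 = 12/4 = 3, a_3 = floor((5 + 4)/3) = 3.
  m_4 = 3*3 - 4 = 5, d_4 = (28 - 5^2)/3 = 3/3 = 1, a_4 = floor((5 + 5)/1) = 10.
  m_5 = 1*10 - 5 = 5, d_5 = (28 - 5^2)/1 = 3/1 = 3: (m_5, d_5) = (m_1, d_1) = (5, 3), so from here the quotients repeat a_1, ..., a_4; the period length is 4.
So sqrt(28) = [5; (3, 2, 3, 10)] with period length k = 4.
k is even, so the fundamental solution of x^2 - 28y^2 = 1 is (p_{k-1}, q_{k-1}) = (p_3, q_3); compute convergents through index 3.
Convergents (p_i = a_i*p_{i-1} + p_{i-2}, q_i = a_i*q_{i-1} + q_{i-2} with p_{-2}=0, p_{-1}=1, q_{-2}=1, q_{-1}=0):
  i=0: a_0=5, p_0 = 5*1 + 0 = 5, q_0 = 5*0 + 1 = 1.
  i=1: a_1=3, p_1 = 3*5 + 1 = 16, q_1 = 3*1 + 0 = 3.
  i=2: a_2=2, p_2 = 2*16 + 5 = 37, q_2 = 2*3 + 1 = 7.
  i=3: a_3=3, p_3 = 3*37 + 16 = 127, q_3 = 3*7 + 3 = 24.
Check: 127^2 - 28*24^2 = 16129 - 16128 = 1, so (x, y) = (127, 24) solves the equation, and by the theorem it is the least positive solution.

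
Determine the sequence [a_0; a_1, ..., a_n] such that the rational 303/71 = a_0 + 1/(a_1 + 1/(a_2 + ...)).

[4; 3, 1, 2, 1, 4]

Run the Euclidean algorithm on 303 and 71; the successive quotients are the partial quotients a_0, a_1, ... (each step inverts the fractional part left over by the previous one):
  303 = 4*71 + 19, so a_0 = 4.
  71 = 3*19 + 14, so a_1 = 3.
  19 = 1*14 + 5, so a_2 = 1.
  14 = 2*5 + 4, so a_3 = 2.
  5 = 1*4 + 1, so a_4 = 1.
  4 = 4*1 + 0, so a_5 = 4.
The remainder reaches 0 after 6 divisions, so the expansion has 6 partial quotients, read off in order.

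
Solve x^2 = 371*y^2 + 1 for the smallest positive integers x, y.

First expand sqrt(371) as a continued fraction. With x_i = (sqrt(371) + m_i)/d_i and (m_0, d_0) = (0, 1): a_0 = floor(sqrt(371)) = 19, since 19^2 = 361 <= 371 < 400 = 20^2.
Iterate m_{i+1} = d_i*a_i - m_i, d_{i+1} = (371 - m_{i+1}^2)/d_i, a_{i+1} = floor((a_0 + m_{i+1})/d_{i+1}):
  m_1 = 1*19 - 0 = 19, d_1 = (371 - 19^2)/1 = 10/1 = 10, a_1 = floor((19 + 19)/10) = 3.
  m_2 = 10*3 - 19 = 11, d_2 = (371 - 11^2)/10 = 250/10 = 25, a_2 = floor((19 + 11)/25) = 1.
  m_3 = 25*1 - 11 = 14, d_3 = (371 - 14^2)/25 = 175/25 = 7, a_3 = floor((19 + 14)/7) = 4.
  m_4 = 7*4 - 14 = 14, d_4 = (371 - 14^2)/7 = 175/7 = 25, a_4 = floor((19 + 14)/25) = 1.
  m_5 = 25*1 - 14 = 11, d_5 = (371 - 11^2)/25 = 250/25 = 10, a_5 = floor((19 + 11)/10) = 3.
  m_6 = 10*3 - 11 = 19, d_6 = (371 - 19^2)/10 = 10/10 = 1, a_6 = floor((19 + 19)/1) = 38.
  m_7 = 1*38 - 19 = 19, d_7 = (371 - 19^2)/1 = 10/1 = 10: (m_7, d_7) = (m_1, d_1) = (19, 10), so from here the quotients repeat a_1, ..., a_6; the period length is 6.
So sqrt(371) = [19; (3, 1, 4, 1, 3, 38)] with period length k = 6.
k is even, so the fundamental solution of x^2 - 371y^2 = 1 is (p_{k-1}, q_{k-1}) = (p_5, q_5); compute convergents through index 5.
Convergents (p_i = a_i*p_{i-1} + p_{i-2}, q_i = a_i*q_{i-1} + q_{i-2} with p_{-2}=0, p_{-1}=1, q_{-2}=1, q_{-1}=0):
  i=0: a_0=19, p_0 = 19*1 + 0 = 19, q_0 = 19*0 + 1 = 1.
  i=1: a_1=3, p_1 = 3*19 + 1 = 58, q_1 = 3*1 + 0 = 3.
  i=2: a_2=1, p_2 = 1*58 + 19 = 77, q_2 = 1*3 + 1 = 4.
  i=3: a_3=4, p_3 = 4*77 + 58 = 366, q_3 = 4*4 + 3 = 19.
  i=4: a_4=1, p_4 = 1*366 + 77 = 443, q_4 = 1*19 + 4 = 23.
  i=5: a_5=3, p_5 = 3*443 + 366 = 1695, q_5 = 3*23 + 19 = 88.
Check: 1695^2 - 371*88^2 = 2873025 - 2873024 = 1, so (x, y) = (1695, 88) solves the equation, and by the theorem it is the least positive solution.

(x, y) = (1695, 88)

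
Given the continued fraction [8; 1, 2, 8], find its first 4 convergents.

8/1, 9/1, 26/3, 217/25

Using the convergent recurrence p_i = a_i*p_{i-1} + p_{i-2}, q_i = a_i*q_{i-1} + q_{i-2} with p_{-2}=0, p_{-1}=1, q_{-2}=1, q_{-1}=0:
  i=0: a_0=8, p_0 = 8*1 + 0 = 8, q_0 = 8*0 + 1 = 1.
  i=1: a_1=1, p_1 = 1*8 + 1 = 9, q_1 = 1*1 + 0 = 1.
  i=2: a_2=2, p_2 = 2*9 + 8 = 26, q_2 = 2*1 + 1 = 3.
  i=3: a_3=8, p_3 = 8*26 + 9 = 217, q_3 = 8*3 + 1 = 25.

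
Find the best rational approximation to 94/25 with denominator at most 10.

Expand x = 94/25 as a continued fraction with the Euclidean algorithm:
  94 = 3*25 + 19, so a_0 = 3.
  25 = 1*19 + 6, so a_1 = 1.
  19 = 3*6 + 1, so a_2 = 3.
  6 = 6*1 + 0, so a_3 = 6.
so x = [3; 1, 3, 6].
Convergents (p_i = a_i*p_{i-1} + p_{i-2}, q_i = a_i*q_{i-1} + q_{i-2} with p_{-2}=0, p_{-1}=1, q_{-2}=1, q_{-1}=0), until the denominator exceeds 10:
  i=0: a_0=3, p_0 = 3*1 + 0 = 3, q_0 = 3*0 + 1 = 1.
  i=1: a_1=1, p_1 = 1*3 + 1 = 4, q_1 = 1*1 + 0 = 1.
  i=2: a_2=3, p_2 = 3*4 + 3 = 15, q_2 = 3*1 + 1 = 4.
  i=3: a_3=6, p_3 = 6*15 + 4 = 94, q_3 = 6*4 + 1 = 25.
q_3 = 25 > 10, so the last convergent with denominator <= 10 is p_2/q_2 = 15/4.
The closest fraction with denominator <= 10 is either p_2/q_2 or the intermediate fraction (k*p_2 + p_1)/(k*q_2 + q_1) with the largest k >= 1 whose denominator stays <= 10; these approach x as k grows, and every other convergent or intermediate fraction in range is farther away.
Largest k: floor((10 - q_1)/q_2) = floor((10 - 1)/4) = 2.
That gives (2*15 + 4)/(2*4 + 1) = 34/9.
Compare the errors: |x - 15/4| = |94*4 - 15*25|/(25*4) = 1/100, and |x - 34/9| = |94*9 - 34*25|/(25*9) = 4/225.
Cross-multiplying, 1*225 = 225 < 400 = 4*100, so 1/100 is smaller: the convergent 15/4 is closer to x than 34/9.

15/4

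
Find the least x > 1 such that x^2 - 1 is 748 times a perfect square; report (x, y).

(x, y) = (5658247, 206886)

First expand sqrt(748) as a continued fraction. With x_i = (sqrt(748) + m_i)/d_i and (m_0, d_0) = (0, 1): a_0 = floor(sqrt(748)) = 27, since 27^2 = 729 <= 748 < 784 = 28^2.
Iterate m_{i+1} = d_i*a_i - m_i, d_{i+1} = (748 - m_{i+1}^2)/d_i, a_{i+1} = floor((a_0 + m_{i+1})/d_{i+1}):
  m_1 = 1*27 - 0 = 27, d_1 = (748 - 27^2)/1 = 19/1 = 19, a_1 = floor((27 + 27)/19) = 2.
  m_2 = 19*2 - 27 = 11, d_2 = (748 - 11^2)/19 = 627/19 = 33, a_2 = floor((27 + 11)/33) = 1.
  m_3 = 33*1 - 11 = 22, d_3 = (748 - 22^2)/33 = 264/33 = 8, a_3 = floor((27 + 22)/8) = 6.
  m_4 = 8*6 - 22 = 26, d_4 = (748 - 26^2)/8 = 72/8 = 9, a_4 = floor((27 + 26)/9) = 5.
  m_5 = 9*5 - 26 = 19, d_5 = (748 - 19^2)/9 = 387/9 = 43, a_5 = floor((27 + 19)/43) = 1.
  m_6 = 43*1 - 19 = 24, d_6 = (748 - 24^2)/43 = 172/43 = 4, a_6 = floor((27 + 24)/4) = 12.
  m_7 = 4*12 - 24 = 24, d_7 = (748 - 24^2)/4 = 172/4 = 43, a_7 = floor((27 + 24)/43) = 1.
  m_8 = 43*1 - 24 = 19, d_8 = (748 - 19^2)/43 = 387/43 = 9, a_8 = floor((27 + 19)/9) = 5.
  m_9 = 9*5 - 19 = 26, d_9 = (748 - 26^2)/9 = 72/9 = 8, a_9 = floor((27 + 26)/8) = 6.
  m_10 = 8*6 - 26 = 22, d_10 = (748 - 22^2)/8 = 264/8 = 33, a_10 = floor((27 + 22)/33) = 1.
  m_11 = 33*1 - 22 = 11, d_11 = (748 - 11^2)/33 = 627/33 = 19, a_11 = floor((27 + 11)/19) = 2.
  m_12 = 19*2 - 11 = 27, d_12 = (748 - 27^2)/19 = 19/19 = 1, a_12 = floor((27 + 27)/1) = 54.
  m_13 = 1*54 - 27 = 27, d_13 = (748 - 27^2)/1 = 19/1 = 19: (m_13, d_13) = (m_1, d_1) = (27, 19), so from here the quotients repeat a_1, ..., a_12; the period length is 12.
So sqrt(748) = [27; (2, 1, 6, 5, 1, 12, 1, 5, 6, 1, 2, 54)] with period length k = 12.
k is even, so the fundamental solution of x^2 - 748y^2 = 1 is (p_{k-1}, q_{k-1}) = (p_11, q_11); compute convergents through index 11.
Convergents (p_i = a_i*p_{i-1} + p_{i-2}, q_i = a_i*q_{i-1} + q_{i-2} with p_{-2}=0, p_{-1}=1, q_{-2}=1, q_{-1}=0):
  i=0: a_0=27, p_0 = 27*1 + 0 = 27, q_0 = 27*0 + 1 = 1.
  i=1: a_1=2, p_1 = 2*27 + 1 = 55, q_1 = 2*1 + 0 = 2.
  i=2: a_2=1, p_2 = 1*55 + 27 = 82, q_2 = 1*2 + 1 = 3.
  i=3: a_3=6, p_3 = 6*82 + 55 = 547, q_3 = 6*3 + 2 = 20.
  i=4: a_4=5, p_4 = 5*547 + 82 = 2817, q_4 = 5*20 + 3 = 103.
  i=5: a_5=1, p_5 = 1*2817 + 547 = 3364, q_5 = 1*103 + 20 = 123.
  i=6: a_6=12, p_6 = 12*3364 + 2817 = 43185, q_6 = 12*123 + 103 = 1579.
  i=7: a_7=1, p_7 = 1*43185 + 3364 = 46549, q_7 = 1*1579 + 123 = 1702.
  i=8: a_8=5, p_8 = 5*46549 + 43185 = 275930, q_8 = 5*1702 + 1579 = 10089.
  i=9: a_9=6, p_9 = 6*275930 + 46549 = 1702129, q_9 = 6*10089 + 1702 = 62236.
  i=10: a_10=1, p_10 = 1*1702129 + 275930 = 1978059, q_10 = 1*62236 + 10089 = 72325.
  i=11: a_11=2, p_11 = 2*1978059 + 1702129 = 5658247, q_11 = 2*72325 + 62236 = 206886.
Check: 5658247^2 - 748*206886^2 = 32015759113009 - 32015759113008 = 1, so (x, y) = (5658247, 206886) solves the equation, and by the theorem it is the least positive solution.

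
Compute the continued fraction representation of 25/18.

Run the Euclidean algorithm on 25 and 18; the successive quotients are the partial quotients a_0, a_1, ... (each step inverts the fractional part left over by the previous one):
  25 = 1*18 + 7, so a_0 = 1.
  18 = 2*7 + 4, so a_1 = 2.
  7 = 1*4 + 3, so a_2 = 1.
  4 = 1*3 + 1, so a_3 = 1.
  3 = 3*1 + 0, so a_4 = 3.
The remainder reaches 0 after 5 divisions, so the expansion has 5 partial quotients, read off in order.

[1; 2, 1, 1, 3]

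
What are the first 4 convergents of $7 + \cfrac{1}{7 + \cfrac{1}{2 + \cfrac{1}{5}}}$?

Using the convergent recurrence p_i = a_i*p_{i-1} + p_{i-2}, q_i = a_i*q_{i-1} + q_{i-2} with p_{-2}=0, p_{-1}=1, q_{-2}=1, q_{-1}=0:
  i=0: a_0=7, p_0 = 7*1 + 0 = 7, q_0 = 7*0 + 1 = 1.
  i=1: a_1=7, p_1 = 7*7 + 1 = 50, q_1 = 7*1 + 0 = 7.
  i=2: a_2=2, p_2 = 2*50 + 7 = 107, q_2 = 2*7 + 1 = 15.
  i=3: a_3=5, p_3 = 5*107 + 50 = 585, q_3 = 5*15 + 7 = 82.

7/1, 50/7, 107/15, 585/82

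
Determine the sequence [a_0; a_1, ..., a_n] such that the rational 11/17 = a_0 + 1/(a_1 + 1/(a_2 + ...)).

Run the Euclidean algorithm on 11 and 17; the successive quotients are the partial quotients a_0, a_1, ... (each step inverts the fractional part left over by the previous one):
  11 = 0*17 + 11, so a_0 = 0.
  17 = 1*11 + 6, so a_1 = 1.
  11 = 1*6 + 5, so a_2 = 1.
  6 = 1*5 + 1, so a_3 = 1.
  5 = 5*1 + 0, so a_4 = 5.
The remainder reaches 0 after 5 divisions, so the expansion has 5 partial quotients, read off in order.

[0; 1, 1, 1, 5]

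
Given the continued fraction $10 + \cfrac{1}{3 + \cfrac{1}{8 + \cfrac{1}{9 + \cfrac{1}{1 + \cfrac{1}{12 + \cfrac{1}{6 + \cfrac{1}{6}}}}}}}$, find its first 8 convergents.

10/1, 31/3, 258/25, 2353/228, 2611/253, 33685/3264, 204721/19837, 1262011/122286

Using the convergent recurrence p_i = a_i*p_{i-1} + p_{i-2}, q_i = a_i*q_{i-1} + q_{i-2} with p_{-2}=0, p_{-1}=1, q_{-2}=1, q_{-1}=0:
  i=0: a_0=10, p_0 = 10*1 + 0 = 10, q_0 = 10*0 + 1 = 1.
  i=1: a_1=3, p_1 = 3*10 + 1 = 31, q_1 = 3*1 + 0 = 3.
  i=2: a_2=8, p_2 = 8*31 + 10 = 258, q_2 = 8*3 + 1 = 25.
  i=3: a_3=9, p_3 = 9*258 + 31 = 2353, q_3 = 9*25 + 3 = 228.
  i=4: a_4=1, p_4 = 1*2353 + 258 = 2611, q_4 = 1*228 + 25 = 253.
  i=5: a_5=12, p_5 = 12*2611 + 2353 = 33685, q_5 = 12*253 + 228 = 3264.
  i=6: a_6=6, p_6 = 6*33685 + 2611 = 204721, q_6 = 6*3264 + 253 = 19837.
  i=7: a_7=6, p_7 = 6*204721 + 33685 = 1262011, q_7 = 6*19837 + 3264 = 122286.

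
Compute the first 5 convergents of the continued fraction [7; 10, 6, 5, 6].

Using the convergent recurrence p_i = a_i*p_{i-1} + p_{i-2}, q_i = a_i*q_{i-1} + q_{i-2} with p_{-2}=0, p_{-1}=1, q_{-2}=1, q_{-1}=0:
  i=0: a_0=7, p_0 = 7*1 + 0 = 7, q_0 = 7*0 + 1 = 1.
  i=1: a_1=10, p_1 = 10*7 + 1 = 71, q_1 = 10*1 + 0 = 10.
  i=2: a_2=6, p_2 = 6*71 + 7 = 433, q_2 = 6*10 + 1 = 61.
  i=3: a_3=5, p_3 = 5*433 + 71 = 2236, q_3 = 5*61 + 10 = 315.
  i=4: a_4=6, p_4 = 6*2236 + 433 = 13849, q_4 = 6*315 + 61 = 1951.

7/1, 71/10, 433/61, 2236/315, 13849/1951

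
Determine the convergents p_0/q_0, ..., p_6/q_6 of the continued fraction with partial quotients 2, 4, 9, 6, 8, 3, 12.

2/1, 9/4, 83/37, 507/226, 4139/1845, 12924/5761, 159227/70977

Using the convergent recurrence p_i = a_i*p_{i-1} + p_{i-2}, q_i = a_i*q_{i-1} + q_{i-2} with p_{-2}=0, p_{-1}=1, q_{-2}=1, q_{-1}=0:
  i=0: a_0=2, p_0 = 2*1 + 0 = 2, q_0 = 2*0 + 1 = 1.
  i=1: a_1=4, p_1 = 4*2 + 1 = 9, q_1 = 4*1 + 0 = 4.
  i=2: a_2=9, p_2 = 9*9 + 2 = 83, q_2 = 9*4 + 1 = 37.
  i=3: a_3=6, p_3 = 6*83 + 9 = 507, q_3 = 6*37 + 4 = 226.
  i=4: a_4=8, p_4 = 8*507 + 83 = 4139, q_4 = 8*226 + 37 = 1845.
  i=5: a_5=3, p_5 = 3*4139 + 507 = 12924, q_5 = 3*1845 + 226 = 5761.
  i=6: a_6=12, p_6 = 12*12924 + 4139 = 159227, q_6 = 12*5761 + 1845 = 70977.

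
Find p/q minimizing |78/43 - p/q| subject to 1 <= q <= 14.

Expand x = 78/43 as a continued fraction with the Euclidean algorithm:
  78 = 1*43 + 35, so a_0 = 1.
  43 = 1*35 + 8, so a_1 = 1.
  35 = 4*8 + 3, so a_2 = 4.
  8 = 2*3 + 2, so a_3 = 2.
  3 = 1*2 + 1, so a_4 = 1.
  2 = 2*1 + 0, so a_5 = 2.
so x = [1; 1, 4, 2, 1, 2].
Convergents (p_i = a_i*p_{i-1} + p_{i-2}, q_i = a_i*q_{i-1} + q_{i-2} with p_{-2}=0, p_{-1}=1, q_{-2}=1, q_{-1}=0), until the denominator exceeds 14:
  i=0: a_0=1, p_0 = 1*1 + 0 = 1, q_0 = 1*0 + 1 = 1.
  i=1: a_1=1, p_1 = 1*1 + 1 = 2, q_1 = 1*1 + 0 = 1.
  i=2: a_2=4, p_2 = 4*2 + 1 = 9, q_2 = 4*1 + 1 = 5.
  i=3: a_3=2, p_3 = 2*9 + 2 = 20, q_3 = 2*5 + 1 = 11.
  i=4: a_4=1, p_4 = 1*20 + 9 = 29, q_4 = 1*11 + 5 = 16.
q_4 = 16 > 14, so the last convergent with denominator <= 14 is p_3/q_3 = 20/11.
The closest fraction with denominator <= 14 is either p_3/q_3 or the intermediate fraction (k*p_3 + p_2)/(k*q_3 + q_2) with the largest k >= 1 whose denominator stays <= 14; these approach x as k grows, and every other convergent or intermediate fraction in range is farther away.
Largest k: floor((14 - q_2)/q_3) = floor((14 - 5)/11) = 0.
Since k = 0, no intermediate fraction beyond p_3/q_3 has denominator <= 14, so the convergent 20/11 is the closest (its error is |78*11 - 20*43|/(43*11) = 2/473).

20/11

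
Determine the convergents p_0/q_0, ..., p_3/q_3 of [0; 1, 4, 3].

Using the convergent recurrence p_i = a_i*p_{i-1} + p_{i-2}, q_i = a_i*q_{i-1} + q_{i-2} with p_{-2}=0, p_{-1}=1, q_{-2}=1, q_{-1}=0:
  i=0: a_0=0, p_0 = 0*1 + 0 = 0, q_0 = 0*0 + 1 = 1.
  i=1: a_1=1, p_1 = 1*0 + 1 = 1, q_1 = 1*1 + 0 = 1.
  i=2: a_2=4, p_2 = 4*1 + 0 = 4, q_2 = 4*1 + 1 = 5.
  i=3: a_3=3, p_3 = 3*4 + 1 = 13, q_3 = 3*5 + 1 = 16.

0/1, 1/1, 4/5, 13/16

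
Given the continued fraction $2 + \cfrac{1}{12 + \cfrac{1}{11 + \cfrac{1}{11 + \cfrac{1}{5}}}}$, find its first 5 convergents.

Using the convergent recurrence p_i = a_i*p_{i-1} + p_{i-2}, q_i = a_i*q_{i-1} + q_{i-2} with p_{-2}=0, p_{-1}=1, q_{-2}=1, q_{-1}=0:
  i=0: a_0=2, p_0 = 2*1 + 0 = 2, q_0 = 2*0 + 1 = 1.
  i=1: a_1=12, p_1 = 12*2 + 1 = 25, q_1 = 12*1 + 0 = 12.
  i=2: a_2=11, p_2 = 11*25 + 2 = 277, q_2 = 11*12 + 1 = 133.
  i=3: a_3=11, p_3 = 11*277 + 25 = 3072, q_3 = 11*133 + 12 = 1475.
  i=4: a_4=5, p_4 = 5*3072 + 277 = 15637, q_4 = 5*1475 + 133 = 7508.

2/1, 25/12, 277/133, 3072/1475, 15637/7508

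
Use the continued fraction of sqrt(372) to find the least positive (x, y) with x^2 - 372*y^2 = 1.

(x, y) = (12151, 630)

First expand sqrt(372) as a continued fraction. With x_i = (sqrt(372) + m_i)/d_i and (m_0, d_0) = (0, 1): a_0 = floor(sqrt(372)) = 19, since 19^2 = 361 <= 372 < 400 = 20^2.
Iterate m_{i+1} = d_i*a_i - m_i, d_{i+1} = (372 - m_{i+1}^2)/d_i, a_{i+1} = floor((a_0 + m_{i+1})/d_{i+1}):
  m_1 = 1*19 - 0 = 19, d_1 = (372 - 19^2)/1 = 11/1 = 11, a_1 = floor((19 + 19)/11) = 3.
  m_2 = 11*3 - 19 = 14, d_2 = (372 - 14^2)/11 = 176/11 = 16, a_2 = floor((19 + 14)/16) = 2.
  m_3 = 16*2 - 14 = 18, d_3 = (372 - 18^2)/16 = 48/16 = 3, a_3 = floor((19 + 18)/3) = 12.
  m_4 = 3*12 - 18 = 18, d_4 = (372 - 18^2)/3 = 48/3 = 16, a_4 = floor((19 + 18)/16) = 2.
  m_5 = 16*2 - 18 = 14, d_5 = (372 - 14^2)/16 = 176/16 = 11, a_5 = floor((19 + 14)/11) = 3.
  m_6 = 11*3 - 14 = 19, d_6 = (372 - 19^2)/11 = 11/11 = 1, a_6 = floor((19 + 19)/1) = 38.
  m_7 = 1*38 - 19 = 19, d_7 = (372 - 19^2)/1 = 11/1 = 11: (m_7, d_7) = (m_1, d_1) = (19, 11), so from here the quotients repeat a_1, ..., a_6; the period length is 6.
So sqrt(372) = [19; (3, 2, 12, 2, 3, 38)] with period length k = 6.
k is even, so the fundamental solution of x^2 - 372y^2 = 1 is (p_{k-1}, q_{k-1}) = (p_5, q_5); compute convergents through index 5.
Convergents (p_i = a_i*p_{i-1} + p_{i-2}, q_i = a_i*q_{i-1} + q_{i-2} with p_{-2}=0, p_{-1}=1, q_{-2}=1, q_{-1}=0):
  i=0: a_0=19, p_0 = 19*1 + 0 = 19, q_0 = 19*0 + 1 = 1.
  i=1: a_1=3, p_1 = 3*19 + 1 = 58, q_1 = 3*1 + 0 = 3.
  i=2: a_2=2, p_2 = 2*58 + 19 = 135, q_2 = 2*3 + 1 = 7.
  i=3: a_3=12, p_3 = 12*135 + 58 = 1678, q_3 = 12*7 + 3 = 87.
  i=4: a_4=2, p_4 = 2*1678 + 135 = 3491, q_4 = 2*87 + 7 = 181.
  i=5: a_5=3, p_5 = 3*3491 + 1678 = 12151, q_5 = 3*181 + 87 = 630.
Check: 12151^2 - 372*630^2 = 147646801 - 147646800 = 1, so (x, y) = (12151, 630) solves the equation, and by the theorem it is the least positive solution.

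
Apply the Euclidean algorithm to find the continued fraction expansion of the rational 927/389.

Run the Euclidean algorithm on 927 and 389; the successive quotients are the partial quotients a_0, a_1, ... (each step inverts the fractional part left over by the previous one):
  927 = 2*389 + 149, so a_0 = 2.
  389 = 2*149 + 91, so a_1 = 2.
  149 = 1*91 + 58, so a_2 = 1.
  91 = 1*58 + 33, so a_3 = 1.
  58 = 1*33 + 25, so a_4 = 1.
  33 = 1*25 + 8, so a_5 = 1.
  25 = 3*8 + 1, so a_6 = 3.
  8 = 8*1 + 0, so a_7 = 8.
The remainder reaches 0 after 8 divisions, so the expansion has 8 partial quotients, read off in order.

[2; 2, 1, 1, 1, 1, 3, 8]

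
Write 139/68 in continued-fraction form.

[2; 22, 1, 2]

Run the Euclidean algorithm on 139 and 68; the successive quotients are the partial quotients a_0, a_1, ... (each step inverts the fractional part left over by the previous one):
  139 = 2*68 + 3, so a_0 = 2.
  68 = 22*3 + 2, so a_1 = 22.
  3 = 1*2 + 1, so a_2 = 1.
  2 = 2*1 + 0, so a_3 = 2.
The remainder reaches 0 after 4 divisions, so the expansion has 4 partial quotients, read off in order.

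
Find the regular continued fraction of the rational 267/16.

Run the Euclidean algorithm on 267 and 16; the successive quotients are the partial quotients a_0, a_1, ... (each step inverts the fractional part left over by the previous one):
  267 = 16*16 + 11, so a_0 = 16.
  16 = 1*11 + 5, so a_1 = 1.
  11 = 2*5 + 1, so a_2 = 2.
  5 = 5*1 + 0, so a_3 = 5.
The remainder reaches 0 after 4 divisions, so the expansion has 4 partial quotients, read off in order.

[16; 1, 2, 5]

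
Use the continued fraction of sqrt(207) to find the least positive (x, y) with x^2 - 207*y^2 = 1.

First expand sqrt(207) as a continued fraction. With x_i = (sqrt(207) + m_i)/d_i and (m_0, d_0) = (0, 1): a_0 = floor(sqrt(207)) = 14, since 14^2 = 196 <= 207 < 225 = 15^2.
Iterate m_{i+1} = d_i*a_i - m_i, d_{i+1} = (207 - m_{i+1}^2)/d_i, a_{i+1} = floor((a_0 + m_{i+1})/d_{i+1}):
  m_1 = 1*14 - 0 = 14, d_1 = (207 - 14^2)/1 = 11/1 = 11, a_1 = floor((14 + 14)/11) = 2.
  m_2 = 11*2 - 14 = 8, d_2 = (207 - 8^2)/11 = 143/11 = 13, a_2 = floor((14 + 8)/13) = 1.
  m_3 = 13*1 - 8 = 5, d_3 = (207 - 5^2)/13 = 182/13 = 14, a_3 = floor((14 + 5)/14) = 1.
  m_4 = 14*1 - 5 = 9, d_4 = (207 - 9^2)/14 = 126/14 = 9, a_4 = floor((14 + 9)/9) = 2.
  m_5 = 9*2 - 9 = 9, d_5 = (207 - 9^2)/9 = 126/9 = 14, a_5 = floor((14 + 9)/14) = 1.
  m_6 = 14*1 - 9 = 5, d_6 = (207 - 5^2)/14 = 182/14 = 13, a_6 = floor((14 + 5)/13) = 1.
  m_7 = 13*1 - 5 = 8, d_7 = (207 - 8^2)/13 = 143/13 = 11, a_7 = floor((14 + 8)/11) = 2.
  m_8 = 11*2 - 8 = 14, d_8 = (207 - 14^2)/11 = 11/11 = 1, a_8 = floor((14 + 14)/1) = 28.
  m_9 = 1*28 - 14 = 14, d_9 = (207 - 14^2)/1 = 11/1 = 11: (m_9, d_9) = (m_1, d_1) = (14, 11), so from here the quotients repeat a_1, ..., a_8; the period length is 8.
So sqrt(207) = [14; (2, 1, 1, 2, 1, 1, 2, 28)] with period length k = 8.
k is even, so the fundamental solution of x^2 - 207y^2 = 1 is (p_{k-1}, q_{k-1}) = (p_7, q_7); compute convergents through index 7.
Convergents (p_i = a_i*p_{i-1} + p_{i-2}, q_i = a_i*q_{i-1} + q_{i-2} with p_{-2}=0, p_{-1}=1, q_{-2}=1, q_{-1}=0):
  i=0: a_0=14, p_0 = 14*1 + 0 = 14, q_0 = 14*0 + 1 = 1.
  i=1: a_1=2, p_1 = 2*14 + 1 = 29, q_1 = 2*1 + 0 = 2.
  i=2: a_2=1, p_2 = 1*29 + 14 = 43, q_2 = 1*2 + 1 = 3.
  i=3: a_3=1, p_3 = 1*43 + 29 = 72, q_3 = 1*3 + 2 = 5.
  i=4: a_4=2, p_4 = 2*72 + 43 = 187, q_4 = 2*5 + 3 = 13.
  i=5: a_5=1, p_5 = 1*187 + 72 = 259, q_5 = 1*13 + 5 = 18.
  i=6: a_6=1, p_6 = 1*259 + 187 = 446, q_6 = 1*18 + 13 = 31.
  i=7: a_7=2, p_7 = 2*446 + 259 = 1151, q_7 = 2*31 + 18 = 80.
Check: 1151^2 - 207*80^2 = 1324801 - 1324800 = 1, so (x, y) = (1151, 80) solves the equation, and by the theorem it is the least positive solution.

(x, y) = (1151, 80)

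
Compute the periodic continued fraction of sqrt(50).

[7; (14)]

Write x_i = (sqrt(50) + m_i)/d_i with (m_0, d_0) = (0, 1). a_0 = floor(sqrt(50)) = 7, since 7^2 = 49 <= 50 < 64 = 8^2.
Iterate m_{i+1} = d_i*a_i - m_i, d_{i+1} = (50 - m_{i+1}^2)/d_i, a_{i+1} = floor((a_0 + m_{i+1})/d_{i+1}):
  m_1 = 1*7 - 0 = 7, d_1 = (50 - 7^2)/1 = 1/1 = 1, a_1 = floor((7 + 7)/1) = 14.
  m_2 = 1*14 - 7 = 7, d_2 = (50 - 7^2)/1 = 1/1 = 1: (m_2, d_2) = (m_1, d_1) = (7, 1), so from here the quotient a_1 repeats; the period length is 1.
Hence the expansion of sqrt(50) is a_0 = 7 followed by the repeating block 14 (period 1).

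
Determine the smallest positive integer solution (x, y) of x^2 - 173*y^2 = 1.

(x, y) = (2499849, 190060)

First expand sqrt(173) as a continued fraction. With x_i = (sqrt(173) + m_i)/d_i and (m_0, d_0) = (0, 1): a_0 = floor(sqrt(173)) = 13, since 13^2 = 169 <= 173 < 196 = 14^2.
Iterate m_{i+1} = d_i*a_i - m_i, d_{i+1} = (173 - m_{i+1}^2)/d_i, a_{i+1} = floor((a_0 + m_{i+1})/d_{i+1}):
  m_1 = 1*13 - 0 = 13, d_1 = (173 - 13^2)/1 = 4/1 = 4, a_1 = floor((13 + 13)/4) = 6.
  m_2 = 4*6 - 13 = 11, d_2 = (173 - 11^2)/4 = 52/4 = 13, a_2 = floor((13 + 11)/13) = 1.
  m_3 = 13*1 - 11 = 2, d_3 = (173 - 2^2)/13 = 169/13 = 13, a_3 = floor((13 + 2)/13) = 1.
  m_4 = 13*1 - 2 = 11, d_4 = (173 - 11^2)/13 = 52/13 = 4, a_4 = floor((13 + 11)/4) = 6.
  m_5 = 4*6 - 11 = 13, d_5 = (173 - 13^2)/4 = 4/4 = 1, a_5 = floor((13 + 13)/1) = 26.
  m_6 = 1*26 - 13 = 13, d_6 = (173 - 13^2)/1 = 4/1 = 4: (m_6, d_6) = (m_1, d_1) = (13, 4), so from here the quotients repeat a_1, ..., a_5; the period length is 5.
So sqrt(173) = [13; (6, 1, 1, 6, 26)] with period length k = 5.
k is odd, so (p_{k-1}, q_{k-1}) only solves x^2 - 173y^2 = -1 and the fundamental solution of x^2 - 173y^2 = 1 is (p_{2k-1}, q_{2k-1}) = (p_9, q_9); compute convergents through index 9, running through the period twice.
Convergents (p_i = a_i*p_{i-1} + p_{i-2}, q_i = a_i*q_{i-1} + q_{i-2} with p_{-2}=0, p_{-1}=1, q_{-2}=1, q_{-1}=0):
  i=0: a_0=13, p_0 = 13*1 + 0 = 13, q_0 = 13*0 + 1 = 1.
  i=1: a_1=6, p_1 = 6*13 + 1 = 79, q_1 = 6*1 + 0 = 6.
  i=2: a_2=1, p_2 = 1*79 + 13 = 92, q_2 = 1*6 + 1 = 7.
  i=3: a_3=1, p_3 = 1*92 + 79 = 171, q_3 = 1*7 + 6 = 13.
  i=4: a_4=6, p_4 = 6*171 + 92 = 1118, q_4 = 6*13 + 7 = 85.
  i=5: a_5=26, p_5 = 26*1118 + 171 = 29239, q_5 = 26*85 + 13 = 2223.
  i=6: a_6=6, p_6 = 6*29239 + 1118 = 176552, q_6 = 6*2223 + 85 = 13423.
  i=7: a_7=1, p_7 = 1*176552 + 29239 = 205791, q_7 = 1*13423 + 2223 = 15646.
  i=8: a_8=1, p_8 = 1*205791 + 176552 = 382343, q_8 = 1*15646 + 13423 = 29069.
  i=9: a_9=6, p_9 = 6*382343 + 205791 = 2499849, q_9 = 6*29069 + 15646 = 190060.
Indeed p_4^2 - 173*q_4^2 = 1249924 - 1249925 = -1, not +1.
Check: 2499849^2 - 173*190060^2 = 6249245022801 - 6249245022800 = 1, so (x, y) = (2499849, 190060) solves the equation, and by the theorem it is the least positive solution.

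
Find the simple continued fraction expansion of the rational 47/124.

Run the Euclidean algorithm on 47 and 124; the successive quotients are the partial quotients a_0, a_1, ... (each step inverts the fractional part left over by the previous one):
  47 = 0*124 + 47, so a_0 = 0.
  124 = 2*47 + 30, so a_1 = 2.
  47 = 1*30 + 17, so a_2 = 1.
  30 = 1*17 + 13, so a_3 = 1.
  17 = 1*13 + 4, so a_4 = 1.
  13 = 3*4 + 1, so a_5 = 3.
  4 = 4*1 + 0, so a_6 = 4.
The remainder reaches 0 after 7 divisions, so the expansion has 7 partial quotients, read off in order.

[0; 2, 1, 1, 1, 3, 4]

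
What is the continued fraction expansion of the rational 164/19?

Run the Euclidean algorithm on 164 and 19; the successive quotients are the partial quotients a_0, a_1, ... (each step inverts the fractional part left over by the previous one):
  164 = 8*19 + 12, so a_0 = 8.
  19 = 1*12 + 7, so a_1 = 1.
  12 = 1*7 + 5, so a_2 = 1.
  7 = 1*5 + 2, so a_3 = 1.
  5 = 2*2 + 1, so a_4 = 2.
  2 = 2*1 + 0, so a_5 = 2.
The remainder reaches 0 after 6 divisions, so the expansion has 6 partial quotients, read off in order.

[8; 1, 1, 1, 2, 2]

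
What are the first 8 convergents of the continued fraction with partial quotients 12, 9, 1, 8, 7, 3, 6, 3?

12/1, 109/9, 121/10, 1077/89, 7660/633, 24057/1988, 152002/12561, 480063/39671

Using the convergent recurrence p_i = a_i*p_{i-1} + p_{i-2}, q_i = a_i*q_{i-1} + q_{i-2} with p_{-2}=0, p_{-1}=1, q_{-2}=1, q_{-1}=0:
  i=0: a_0=12, p_0 = 12*1 + 0 = 12, q_0 = 12*0 + 1 = 1.
  i=1: a_1=9, p_1 = 9*12 + 1 = 109, q_1 = 9*1 + 0 = 9.
  i=2: a_2=1, p_2 = 1*109 + 12 = 121, q_2 = 1*9 + 1 = 10.
  i=3: a_3=8, p_3 = 8*121 + 109 = 1077, q_3 = 8*10 + 9 = 89.
  i=4: a_4=7, p_4 = 7*1077 + 121 = 7660, q_4 = 7*89 + 10 = 633.
  i=5: a_5=3, p_5 = 3*7660 + 1077 = 24057, q_5 = 3*633 + 89 = 1988.
  i=6: a_6=6, p_6 = 6*24057 + 7660 = 152002, q_6 = 6*1988 + 633 = 12561.
  i=7: a_7=3, p_7 = 3*152002 + 24057 = 480063, q_7 = 3*12561 + 1988 = 39671.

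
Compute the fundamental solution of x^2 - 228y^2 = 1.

(x, y) = (151, 10)

First expand sqrt(228) as a continued fraction. With x_i = (sqrt(228) + m_i)/d_i and (m_0, d_0) = (0, 1): a_0 = floor(sqrt(228)) = 15, since 15^2 = 225 <= 228 < 256 = 16^2.
Iterate m_{i+1} = d_i*a_i - m_i, d_{i+1} = (228 - m_{i+1}^2)/d_i, a_{i+1} = floor((a_0 + m_{i+1})/d_{i+1}):
  m_1 = 1*15 - 0 = 15, d_1 = (228 - 15^2)/1 = 3/1 = 3, a_1 = floor((15 + 15)/3) = 10.
  m_2 = 3*10 - 15 = 15, d_2 = (228 - 15^2)/3 = 3/3 = 1, a_2 = floor((15 + 15)/1) = 30.
  m_3 = 1*30 - 15 = 15, d_3 = (228 - 15^2)/1 = 3/1 = 3: (m_3, d_3) = (m_1, d_1) = (15, 3), so from here the quotients repeat a_1, a_2; the period length is 2.
So sqrt(228) = [15; (10, 30)] with period length k = 2.
k is even, so the fundamental solution of x^2 - 228y^2 = 1 is (p_{k-1}, q_{k-1}) = (p_1, q_1); compute convergents through index 1.
Convergents (p_i = a_i*p_{i-1} + p_{i-2}, q_i = a_i*q_{i-1} + q_{i-2} with p_{-2}=0, p_{-1}=1, q_{-2}=1, q_{-1}=0):
  i=0: a_0=15, p_0 = 15*1 + 0 = 15, q_0 = 15*0 + 1 = 1.
  i=1: a_1=10, p_1 = 10*15 + 1 = 151, q_1 = 10*1 + 0 = 10.
Check: 151^2 - 228*10^2 = 22801 - 22800 = 1, so (x, y) = (151, 10) solves the equation, and by the theorem it is the least positive solution.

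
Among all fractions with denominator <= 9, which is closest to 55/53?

Expand x = 55/53 as a continued fraction with the Euclidean algorithm:
  55 = 1*53 + 2, so a_0 = 1.
  53 = 26*2 + 1, so a_1 = 26.
  2 = 2*1 + 0, so a_2 = 2.
so x = [1; 26, 2].
Convergents (p_i = a_i*p_{i-1} + p_{i-2}, q_i = a_i*q_{i-1} + q_{i-2} with p_{-2}=0, p_{-1}=1, q_{-2}=1, q_{-1}=0), until the denominator exceeds 9:
  i=0: a_0=1, p_0 = 1*1 + 0 = 1, q_0 = 1*0 + 1 = 1.
  i=1: a_1=26, p_1 = 26*1 + 1 = 27, q_1 = 26*1 + 0 = 26.
q_1 = 26 > 9, so the last convergent with denominator <= 9 is p_0/q_0 = 1/1.
The closest fraction with denominator <= 9 is either p_0/q_0 or the intermediate fraction (k*p_0 + p_{-1})/(k*q_0 + q_{-1}) with the largest k >= 1 whose denominator stays <= 9; these approach x as k grows, and every other convergent or intermediate fraction in range is farther away.
Largest k: floor((9 - q_{-1})/q_0) = floor((9 - 0)/1) = 9 (using the seeds p_{-1} = 1, q_{-1} = 0).
That gives (9*1 + 1)/(9*1 + 0) = 10/9.
Compare the errors: |x - 1/1| = |55*1 - 1*53|/(53*1) = 2/53, and |x - 10/9| = |55*9 - 10*53|/(53*9) = 35/477.
Cross-multiplying, 2*477 = 954 < 1855 = 35*53, so 2/53 is smaller: the convergent 1/1 is closer to x than 10/9.

1/1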